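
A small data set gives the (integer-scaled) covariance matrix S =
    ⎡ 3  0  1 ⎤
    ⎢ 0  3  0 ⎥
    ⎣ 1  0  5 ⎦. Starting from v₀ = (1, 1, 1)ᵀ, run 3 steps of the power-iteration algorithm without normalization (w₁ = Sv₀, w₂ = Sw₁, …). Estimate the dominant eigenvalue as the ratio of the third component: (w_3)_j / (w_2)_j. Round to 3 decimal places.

w1 = Sv₀ = (3·1 + 0·1 + 1·1; 0·1 + 3·1 + 0·1; 1·1 + 0·1 + 5·1) = (4, 3, 6)
w2 = Sw1 = (3·4 + 0·3 + 1·6; 0·4 + 3·3 + 0·6; 1·4 + 0·3 + 5·6) = (18, 9, 34)
w3 = Sw2 = (88, 27, 188)
Ratio at component: 188 / 34 = 5.529

λ ≈ 5.529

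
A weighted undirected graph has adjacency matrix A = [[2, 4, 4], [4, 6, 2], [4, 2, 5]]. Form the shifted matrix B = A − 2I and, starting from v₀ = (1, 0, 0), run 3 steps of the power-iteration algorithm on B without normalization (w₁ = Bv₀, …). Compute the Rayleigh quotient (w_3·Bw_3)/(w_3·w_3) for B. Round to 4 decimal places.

B = A − 2I has rows (0, 4, 4); (4, 4, 2); (4, 2, 3)
w1 = Bv₀ = (0, 4, 4)
w2 = Bw1 = (32, 24, 20)
w3 = Bw2 = (176, 264, 236)
Bw3 = (2000, 2232, 1940)
w3·Bw3 = 1399088; w3·w3 = 156368; μ ≈ 1399088/156368 = 8.9474

8.9474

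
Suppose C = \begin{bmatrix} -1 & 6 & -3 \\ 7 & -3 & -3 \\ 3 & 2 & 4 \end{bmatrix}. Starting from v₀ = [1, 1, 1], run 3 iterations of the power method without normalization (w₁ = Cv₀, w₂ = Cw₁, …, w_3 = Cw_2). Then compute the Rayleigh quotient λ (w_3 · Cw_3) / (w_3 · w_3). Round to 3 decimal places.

λ ≈ 4.381

w1 = Cv₀ = ((-1)·1 + 6·1 + (-3)·1; 7·1 + (-3)·1 + (-3)·1; 3·1 + 2·1 + 4·1) = (2, 1, 9)
w2 = Cw1 = ((-1)·2 + 6·1 + (-3)·9; 7·2 + (-3)·1 + (-3)·9; 3·2 + 2·1 + 4·9) = (-23, -16, 44)
w3 = Cw2 = (-205, -245, 75)
Cw3 = (-1490, -925, -805)
w3·Cw3 = (-205)·(-1490) + (-245)·(-925) + 75·(-805) = 471700; w3·w3 = (-205)·(-205) + (-245)·(-245) + 75·75 = 107675
λ ≈ 471700/107675 = 4.381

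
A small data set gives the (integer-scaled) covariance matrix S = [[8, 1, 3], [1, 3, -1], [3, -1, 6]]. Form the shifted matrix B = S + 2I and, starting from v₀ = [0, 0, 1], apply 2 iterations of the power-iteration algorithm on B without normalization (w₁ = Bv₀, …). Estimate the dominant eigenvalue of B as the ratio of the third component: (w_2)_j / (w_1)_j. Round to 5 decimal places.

B = S + 2I has rows (10, 1, 3); (1, 5, -1); (3, -1, 8)
w1 = Bv₀ = (10·0 + 1·0 + 3·1; 1·0 + 5·0 + (-1)·1; 3·0 + (-1)·0 + 8·1) = (3, -1, 8)
w2 = Bw1 = (10·3 + 1·(-1) + 3·8; 1·3 + 5·(-1) + (-1)·8; 3·3 + (-1)·(-1) + 8·8) = (53, -10, 74)
Ratio: 74/8 = 9.25000

9.25000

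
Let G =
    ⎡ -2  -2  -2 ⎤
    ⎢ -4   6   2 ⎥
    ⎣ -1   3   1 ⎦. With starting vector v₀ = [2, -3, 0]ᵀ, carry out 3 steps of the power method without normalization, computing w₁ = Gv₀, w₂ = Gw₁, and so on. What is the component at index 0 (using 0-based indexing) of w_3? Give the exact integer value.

414

w1 = Gv₀ = ((-2)·2 + (-2)·(-3) + (-2)·0; (-4)·2 + 6·(-3) + 2·0; (-1)·2 + 3·(-3) + 1·0) = (2, -26, -11)
w2 = Gw1 = ((-2)·2 + (-2)·(-26) + (-2)·(-11); (-4)·2 + 6·(-26) + 2·(-11); (-1)·2 + 3·(-26) + 1·(-11)) = (70, -186, -91)
w3 = Gw2 = (414, -1578, -719)
The requested component of w3 is 414.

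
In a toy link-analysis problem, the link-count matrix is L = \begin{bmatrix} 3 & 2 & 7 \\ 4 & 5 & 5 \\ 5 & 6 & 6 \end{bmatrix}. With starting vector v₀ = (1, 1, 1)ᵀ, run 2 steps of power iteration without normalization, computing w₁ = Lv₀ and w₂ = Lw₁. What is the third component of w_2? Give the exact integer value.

w1 = Lv₀ = (3·1 + 2·1 + 7·1; 4·1 + 5·1 + 5·1; 5·1 + 6·1 + 6·1) = (12, 14, 17)
w2 = Lw1 = (3·12 + 2·14 + 7·17; 4·12 + 5·14 + 5·17; 5·12 + 6·14 + 6·17) = (183, 203, 246)
The requested component of w2 is 246.

246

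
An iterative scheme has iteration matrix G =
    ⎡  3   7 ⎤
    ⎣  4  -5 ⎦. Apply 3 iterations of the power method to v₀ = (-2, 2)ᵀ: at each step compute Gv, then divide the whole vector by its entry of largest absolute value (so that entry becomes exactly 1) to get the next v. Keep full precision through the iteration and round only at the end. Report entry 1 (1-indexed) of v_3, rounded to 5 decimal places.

-0.53831

Gv0 = (8.000000, -18.000000); divide by -18.000000 → v1 = (-0.444444, 1.000000)
Gv1 = (5.666667, -6.777778); divide by -6.777778 → v2 = (-0.836066, 1.000000)
Gv2 = (4.491803, -8.344262); divide by -8.344262 → v3 = (-0.538310, 1.000000)
Requested entry of v3: 548/-1018 = -0.53831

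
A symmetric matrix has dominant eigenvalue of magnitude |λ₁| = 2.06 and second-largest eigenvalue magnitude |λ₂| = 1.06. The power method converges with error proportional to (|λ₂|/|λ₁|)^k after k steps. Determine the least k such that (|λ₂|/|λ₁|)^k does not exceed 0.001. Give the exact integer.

11

|λ₂/λ₁| = 1.06/2.06 = 0.51456
Need k ≥ ln(0.001) / ln(0.51456) = -6.9078 / -0.6644 ≈ 10.396
Smallest integer k satisfying the bound: 11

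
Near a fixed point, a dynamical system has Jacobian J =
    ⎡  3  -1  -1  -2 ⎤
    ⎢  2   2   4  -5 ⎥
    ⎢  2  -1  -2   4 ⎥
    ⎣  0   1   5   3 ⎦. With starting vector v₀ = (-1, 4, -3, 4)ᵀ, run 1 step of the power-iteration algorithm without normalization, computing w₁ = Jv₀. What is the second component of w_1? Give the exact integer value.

w1 = Jv₀ = (-12, -26, 16, 1)
The requested component of w1 is -26.

-26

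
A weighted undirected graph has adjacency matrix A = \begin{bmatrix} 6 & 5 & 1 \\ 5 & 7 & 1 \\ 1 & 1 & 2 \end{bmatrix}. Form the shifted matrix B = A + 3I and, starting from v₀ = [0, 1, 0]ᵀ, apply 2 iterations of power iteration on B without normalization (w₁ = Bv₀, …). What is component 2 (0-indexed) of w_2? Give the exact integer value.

20

B = A + 3I has rows (9, 5, 1); (5, 10, 1); (1, 1, 5)
w1 = Bv₀ = (5, 10, 1)
w2 = Bw1 = (96, 126, 20)
Requested component of w2: 20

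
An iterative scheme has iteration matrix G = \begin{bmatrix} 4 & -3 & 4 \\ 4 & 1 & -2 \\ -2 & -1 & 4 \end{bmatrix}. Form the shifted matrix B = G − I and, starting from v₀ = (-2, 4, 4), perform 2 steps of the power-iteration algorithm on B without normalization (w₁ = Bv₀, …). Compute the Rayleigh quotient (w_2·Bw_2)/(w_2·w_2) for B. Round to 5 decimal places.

μ ≈ 3.77520

B = G − I has rows (3, -3, 4); (4, 0, -2); (-2, -1, 3)
w1 = Bv₀ = (3·(-2) + (-3)·4 + 4·4; 4·(-2) + 0·4 + (-2)·4; (-2)·(-2) + (-1)·4 + 3·4) = (-2, -16, 12)
w2 = Bw1 = (3·(-2) + (-3)·(-16) + 4·12; 4·(-2) + 0·(-16) + (-2)·12; (-2)·(-2) + (-1)·(-16) + 3·12) = (90, -32, 56)
Bw2 = (590, 248, 20)
w2·Bw2 = 46284; w2·w2 = 12260; μ ≈ 46284/12260 = 3.77520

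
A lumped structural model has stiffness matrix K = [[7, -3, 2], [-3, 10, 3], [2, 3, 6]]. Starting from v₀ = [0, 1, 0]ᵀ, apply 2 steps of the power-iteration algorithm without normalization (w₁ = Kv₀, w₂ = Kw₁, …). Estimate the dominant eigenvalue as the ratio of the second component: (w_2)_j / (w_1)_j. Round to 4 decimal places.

λ ≈ 11.8000

w1 = Kv₀ = (7·0 + (-3)·1 + 2·0; (-3)·0 + 10·1 + 3·0; 2·0 + 3·1 + 6·0) = (-3, 10, 3)
w2 = Kw1 = (7·(-3) + (-3)·10 + 2·3; (-3)·(-3) + 10·10 + 3·3; 2·(-3) + 3·10 + 6·3) = (-45, 118, 42)
Ratio at component: 118 / 10 = 11.8000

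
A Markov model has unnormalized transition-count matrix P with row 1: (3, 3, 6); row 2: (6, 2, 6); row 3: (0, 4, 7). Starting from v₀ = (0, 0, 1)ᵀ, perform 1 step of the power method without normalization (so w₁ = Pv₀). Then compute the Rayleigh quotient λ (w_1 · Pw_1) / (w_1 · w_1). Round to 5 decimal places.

12.55372

w1 = Pv₀ = (6, 6, 7)
Pw1 = (78, 90, 73)
w1·Pw1 = 6·78 + 6·90 + 7·73 = 1519; w1·w1 = 6·6 + 6·6 + 7·7 = 121
λ ≈ 1519/121 = 12.55372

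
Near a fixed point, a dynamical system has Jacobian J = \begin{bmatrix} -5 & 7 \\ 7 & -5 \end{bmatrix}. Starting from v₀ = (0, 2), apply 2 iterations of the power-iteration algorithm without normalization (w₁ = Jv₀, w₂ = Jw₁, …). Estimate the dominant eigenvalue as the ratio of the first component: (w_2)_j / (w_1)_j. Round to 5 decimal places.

w1 = Jv₀ = ((-5)·0 + 7·2; 7·0 + (-5)·2) = (14, -10)
w2 = Jw1 = ((-5)·14 + 7·(-10); 7·14 + (-5)·(-10)) = (-140, 148)
Ratio at component: -140 / 14 = -10.00000

λ ≈ -10.00000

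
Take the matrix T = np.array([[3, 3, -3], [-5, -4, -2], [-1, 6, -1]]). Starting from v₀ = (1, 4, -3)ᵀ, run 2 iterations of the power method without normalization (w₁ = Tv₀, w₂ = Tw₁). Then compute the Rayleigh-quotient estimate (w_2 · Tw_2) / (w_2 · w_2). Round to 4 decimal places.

w1 = Tv₀ = (3·1 + 3·4 + (-3)·(-3); (-5)·1 + (-4)·4 + (-2)·(-3); (-1)·1 + 6·4 + (-1)·(-3)) = (24, -15, 26)
w2 = Tw1 = (3·24 + 3·(-15) + (-3)·26; (-5)·24 + (-4)·(-15) + (-2)·26; (-1)·24 + 6·(-15) + (-1)·26) = (-51, -112, -140)
Tw2 = (-69, 983, -481)
w2·Tw2 = (-51)·(-69) + (-112)·983 + (-140)·(-481) = -39237; w2·w2 = (-51)·(-51) + (-112)·(-112) + (-140)·(-140) = 34745
λ ≈ -39237/34745 = -1.1293

-1.1293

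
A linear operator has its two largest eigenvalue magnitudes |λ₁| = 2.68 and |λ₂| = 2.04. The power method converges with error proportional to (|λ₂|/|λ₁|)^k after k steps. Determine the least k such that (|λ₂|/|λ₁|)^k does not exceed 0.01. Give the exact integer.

17

|λ₂/λ₁| = 2.04/2.68 = 0.76119
Need k ≥ ln(0.01) / ln(0.76119) = -4.6052 / -0.2729 ≈ 16.877
Smallest integer k satisfying the bound: 17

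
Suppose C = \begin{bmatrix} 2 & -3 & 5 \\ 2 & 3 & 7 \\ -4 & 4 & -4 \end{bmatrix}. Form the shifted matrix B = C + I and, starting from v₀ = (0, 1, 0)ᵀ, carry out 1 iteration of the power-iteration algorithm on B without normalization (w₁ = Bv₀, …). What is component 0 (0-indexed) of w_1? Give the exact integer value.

B = C + I has rows (3, -3, 5); (2, 4, 7); (-4, 4, -3)
w1 = Bv₀ = (-3, 4, 4)
Requested component of w1: -3

-3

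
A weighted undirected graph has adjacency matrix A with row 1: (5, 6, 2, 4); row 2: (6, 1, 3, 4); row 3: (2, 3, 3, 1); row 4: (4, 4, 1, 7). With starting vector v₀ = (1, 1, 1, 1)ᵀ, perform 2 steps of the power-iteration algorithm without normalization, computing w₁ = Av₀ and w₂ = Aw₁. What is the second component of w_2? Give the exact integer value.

207

w1 = Av₀ = (5·1 + 6·1 + 2·1 + 4·1; 6·1 + 1·1 + 3·1 + 4·1; 2·1 + 3·1 + 3·1 + 1·1; 4·1 + 4·1 + 1·1 + 7·1) = (17, 14, 9, 16)
w2 = Aw1 = (5·17 + 6·14 + 2·9 + 4·16; 6·17 + 1·14 + 3·9 + 4·16; 2·17 + 3·14 + 3·9 + 1·16; 4·17 + 4·14 + 1·9 + 7·16) = (251, 207, 119, 245)
The requested component of w2 is 207.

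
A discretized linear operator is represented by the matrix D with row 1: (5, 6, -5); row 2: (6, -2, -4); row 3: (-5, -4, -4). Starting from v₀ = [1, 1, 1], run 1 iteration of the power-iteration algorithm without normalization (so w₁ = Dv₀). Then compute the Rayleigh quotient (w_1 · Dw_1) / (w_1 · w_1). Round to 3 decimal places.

1.385

w1 = Dv₀ = (5·1 + 6·1 + (-5)·1; 6·1 + (-2)·1 + (-4)·1; (-5)·1 + (-4)·1 + (-4)·1) = (6, 0, -13)
Dw1 = (95, 88, 22)
w1·Dw1 = 6·95 + 0·88 + (-13)·22 = 284; w1·w1 = 6·6 + 0·0 + (-13)·(-13) = 205
λ ≈ 284/205 = 1.385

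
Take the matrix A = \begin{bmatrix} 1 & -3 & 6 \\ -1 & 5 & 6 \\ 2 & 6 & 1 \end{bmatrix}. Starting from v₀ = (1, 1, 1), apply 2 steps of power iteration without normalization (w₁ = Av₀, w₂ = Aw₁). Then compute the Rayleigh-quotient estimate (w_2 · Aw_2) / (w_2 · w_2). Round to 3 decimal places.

λ ≈ 9.284

w1 = Av₀ = (4, 10, 9)
w2 = Aw1 = (28, 100, 77)
Aw2 = (190, 934, 733)
w2·Aw2 = 28·190 + 100·934 + 77·733 = 155161; w2·w2 = 28·28 + 100·100 + 77·77 = 16713
λ ≈ 155161/16713 = 9.284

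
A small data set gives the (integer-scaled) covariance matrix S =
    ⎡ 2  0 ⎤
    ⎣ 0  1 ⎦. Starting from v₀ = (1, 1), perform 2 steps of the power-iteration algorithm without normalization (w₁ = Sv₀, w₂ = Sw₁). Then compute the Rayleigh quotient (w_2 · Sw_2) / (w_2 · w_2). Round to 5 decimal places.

1.94118

w1 = Sv₀ = (2, 1)
w2 = Sw1 = (4, 1)
Sw2 = (8, 1)
w2·Sw2 = 4·8 + 1·1 = 33; w2·w2 = 4·4 + 1·1 = 17
λ ≈ 33/17 = 1.94118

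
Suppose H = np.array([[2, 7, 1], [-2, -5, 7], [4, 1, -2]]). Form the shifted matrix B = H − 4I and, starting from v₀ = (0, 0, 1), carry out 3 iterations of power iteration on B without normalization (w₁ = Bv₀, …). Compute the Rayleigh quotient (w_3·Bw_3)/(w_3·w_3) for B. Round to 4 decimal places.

μ ≈ -9.7442

B = H − 4I has rows (-2, 7, 1); (-2, -9, 7); (4, 1, -6)
w1 = Bv₀ = ((-2)·0 + 7·0 + 1·1; (-2)·0 + (-9)·0 + 7·1; 4·0 + 1·0 + (-6)·1) = (1, 7, -6)
w2 = Bw1 = ((-2)·1 + 7·7 + 1·(-6); (-2)·1 + (-9)·7 + 7·(-6); 4·1 + 1·7 + (-6)·(-6)) = (41, -107, 47)
w3 = Bw2 = (-784, 1210, -225)
Bw3 = (9813, -10897, -576)
w3·Bw3 = -20749162; w3·w3 = 2129381; μ ≈ -20749162/2129381 = -9.7442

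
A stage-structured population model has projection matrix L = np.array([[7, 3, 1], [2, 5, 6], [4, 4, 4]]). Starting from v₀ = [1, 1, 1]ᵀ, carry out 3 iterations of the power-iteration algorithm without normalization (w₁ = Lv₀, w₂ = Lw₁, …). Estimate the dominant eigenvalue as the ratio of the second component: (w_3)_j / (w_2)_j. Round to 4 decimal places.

w1 = Lv₀ = (7·1 + 3·1 + 1·1; 2·1 + 5·1 + 6·1; 4·1 + 4·1 + 4·1) = (11, 13, 12)
w2 = Lw1 = (7·11 + 3·13 + 1·12; 2·11 + 5·13 + 6·12; 4·11 + 4·13 + 4·12) = (128, 159, 144)
w3 = Lw2 = (1517, 1915, 1724)
Ratio at component: 1915 / 159 = 12.0440

12.0440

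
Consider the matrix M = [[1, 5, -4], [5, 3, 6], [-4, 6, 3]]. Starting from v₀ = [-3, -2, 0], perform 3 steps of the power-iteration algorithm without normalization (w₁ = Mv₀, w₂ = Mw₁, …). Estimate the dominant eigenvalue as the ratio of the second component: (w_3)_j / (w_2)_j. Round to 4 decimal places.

w1 = Mv₀ = (1·(-3) + 5·(-2) + (-4)·0; 5·(-3) + 3·(-2) + 6·0; (-4)·(-3) + 6·(-2) + 3·0) = (-13, -21, 0)
w2 = Mw1 = (1·(-13) + 5·(-21) + (-4)·0; 5·(-13) + 3·(-21) + 6·0; (-4)·(-13) + 6·(-21) + 3·0) = (-118, -128, -74)
w3 = Mw2 = (-462, -1418, -518)
Ratio at component: -1418 / -128 = 11.0781

11.0781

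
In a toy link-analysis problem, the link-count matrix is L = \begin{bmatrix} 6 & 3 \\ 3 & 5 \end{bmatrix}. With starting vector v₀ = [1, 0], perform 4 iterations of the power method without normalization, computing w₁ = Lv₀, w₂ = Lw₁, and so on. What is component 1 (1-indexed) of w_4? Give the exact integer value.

3114

w1 = Lv₀ = (6·1 + 3·0; 3·1 + 5·0) = (6, 3)
w2 = Lw1 = (6·6 + 3·3; 3·6 + 5·3) = (45, 33)
w3 = Lw2 = (369, 300)
w4 = Lw3 = (3114, 2607)
The requested component of w4 is 3114.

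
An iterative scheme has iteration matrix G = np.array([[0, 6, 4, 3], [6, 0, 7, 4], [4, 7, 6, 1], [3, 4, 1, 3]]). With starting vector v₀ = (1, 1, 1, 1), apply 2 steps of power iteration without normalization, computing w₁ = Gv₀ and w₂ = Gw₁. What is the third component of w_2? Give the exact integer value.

w1 = Gv₀ = (0·1 + 6·1 + 4·1 + 3·1; 6·1 + 0·1 + 7·1 + 4·1; 4·1 + 7·1 + 6·1 + 1·1; 3·1 + 4·1 + 1·1 + 3·1) = (13, 17, 18, 11)
w2 = Gw1 = (0·13 + 6·17 + 4·18 + 3·11; 6·13 + 0·17 + 7·18 + 4·11; 4·13 + 7·17 + 6·18 + 1·11; 3·13 + 4·17 + 1·18 + 3·11) = (207, 248, 290, 158)
The requested component of w2 is 290.

290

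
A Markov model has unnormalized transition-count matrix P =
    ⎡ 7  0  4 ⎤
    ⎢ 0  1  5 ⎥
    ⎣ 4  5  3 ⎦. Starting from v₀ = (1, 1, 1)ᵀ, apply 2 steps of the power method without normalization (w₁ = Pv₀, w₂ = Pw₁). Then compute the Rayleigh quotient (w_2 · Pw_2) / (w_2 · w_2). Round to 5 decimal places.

10.36847

w1 = Pv₀ = (7·1 + 0·1 + 4·1; 0·1 + 1·1 + 5·1; 4·1 + 5·1 + 3·1) = (11, 6, 12)
w2 = Pw1 = (7·11 + 0·6 + 4·12; 0·11 + 1·6 + 5·12; 4·11 + 5·6 + 3·12) = (125, 66, 110)
Pw2 = (1315, 616, 1160)
w2·Pw2 = 125·1315 + 66·616 + 110·1160 = 332631; w2·w2 = 125·125 + 66·66 + 110·110 = 32081
λ ≈ 332631/32081 = 10.36847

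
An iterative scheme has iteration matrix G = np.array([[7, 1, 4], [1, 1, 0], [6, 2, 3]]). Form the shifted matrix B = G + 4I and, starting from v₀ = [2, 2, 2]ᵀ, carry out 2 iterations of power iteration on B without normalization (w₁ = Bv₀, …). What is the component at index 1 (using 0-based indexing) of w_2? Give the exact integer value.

B = G + 4I has rows (11, 1, 4); (1, 5, 0); (6, 2, 7)
w1 = Bv₀ = (32, 12, 30)
w2 = Bw1 = (484, 92, 426)
Requested component of w2: 92

92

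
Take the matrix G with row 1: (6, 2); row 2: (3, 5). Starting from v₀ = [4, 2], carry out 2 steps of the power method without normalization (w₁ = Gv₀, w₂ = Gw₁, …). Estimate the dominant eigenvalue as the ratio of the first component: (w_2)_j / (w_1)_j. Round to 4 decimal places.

w1 = Gv₀ = (6·4 + 2·2; 3·4 + 5·2) = (28, 22)
w2 = Gw1 = (6·28 + 2·22; 3·28 + 5·22) = (212, 194)
Ratio at component: 212 / 28 = 7.5714

λ ≈ 7.5714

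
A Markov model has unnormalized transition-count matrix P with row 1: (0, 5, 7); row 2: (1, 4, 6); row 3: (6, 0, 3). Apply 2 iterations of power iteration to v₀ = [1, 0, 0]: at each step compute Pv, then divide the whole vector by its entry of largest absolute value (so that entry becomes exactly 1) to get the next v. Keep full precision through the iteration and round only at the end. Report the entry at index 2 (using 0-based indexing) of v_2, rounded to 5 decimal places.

0.38298

Pv0 = (0.000000, 1.000000, 6.000000); divide by 6.000000 → v1 = (0.000000, 0.166667, 1.000000)
Pv1 = (7.833333, 6.666667, 3.000000); divide by 7.833333 → v2 = (1.000000, 0.851064, 0.382979)
Requested entry of v2: 18/47 = 0.38298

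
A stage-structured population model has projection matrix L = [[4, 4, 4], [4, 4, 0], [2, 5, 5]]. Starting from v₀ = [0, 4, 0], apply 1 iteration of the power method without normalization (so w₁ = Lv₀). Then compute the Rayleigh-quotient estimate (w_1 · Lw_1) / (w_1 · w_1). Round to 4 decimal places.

w1 = Lv₀ = (4·0 + 4·4 + 4·0; 4·0 + 4·4 + 0·0; 2·0 + 5·4 + 5·0) = (16, 16, 20)
Lw1 = (208, 128, 212)
w1·Lw1 = 16·208 + 16·128 + 20·212 = 9616; w1·w1 = 16·16 + 16·16 + 20·20 = 912
λ ≈ 9616/912 = 10.5439

10.5439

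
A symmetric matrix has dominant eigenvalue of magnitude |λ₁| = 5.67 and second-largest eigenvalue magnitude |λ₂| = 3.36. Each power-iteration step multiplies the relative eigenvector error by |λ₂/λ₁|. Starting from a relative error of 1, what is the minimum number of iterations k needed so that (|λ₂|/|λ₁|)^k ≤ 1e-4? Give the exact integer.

|λ₂/λ₁| = 3.36/5.67 = 0.59259
Need k ≥ ln(1e-4) / ln(0.59259) = -9.2103 / -0.5232 ≈ 17.602
Smallest integer k satisfying the bound: 18

18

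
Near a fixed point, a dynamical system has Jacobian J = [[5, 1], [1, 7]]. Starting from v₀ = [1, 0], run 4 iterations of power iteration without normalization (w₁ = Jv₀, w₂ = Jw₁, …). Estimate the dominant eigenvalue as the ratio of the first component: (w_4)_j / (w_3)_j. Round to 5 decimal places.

λ ≈ 5.77465

w1 = Jv₀ = (5, 1)
w2 = Jw1 = (26, 12)
w3 = Jw2 = (142, 110)
w4 = Jw3 = (820, 912)
Ratio at component: 820 / 142 = 5.77465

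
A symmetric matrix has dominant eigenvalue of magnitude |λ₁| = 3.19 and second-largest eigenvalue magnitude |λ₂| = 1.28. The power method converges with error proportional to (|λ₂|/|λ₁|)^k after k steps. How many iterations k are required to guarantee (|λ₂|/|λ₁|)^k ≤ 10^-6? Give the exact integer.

|λ₂/λ₁| = 1.28/3.19 = 0.40125
Need k ≥ ln(10^-6) / ln(0.40125) = -13.8155 / -0.9132 ≈ 15.129
Smallest integer k satisfying the bound: 16

16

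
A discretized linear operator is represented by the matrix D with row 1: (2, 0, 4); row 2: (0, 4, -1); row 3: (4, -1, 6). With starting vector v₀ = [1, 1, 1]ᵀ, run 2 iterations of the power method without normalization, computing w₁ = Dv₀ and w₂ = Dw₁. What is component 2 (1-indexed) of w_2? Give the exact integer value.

3

w1 = Dv₀ = (2·1 + 0·1 + 4·1; 0·1 + 4·1 + (-1)·1; 4·1 + (-1)·1 + 6·1) = (6, 3, 9)
w2 = Dw1 = (2·6 + 0·3 + 4·9; 0·6 + 4·3 + (-1)·9; 4·6 + (-1)·3 + 6·9) = (48, 3, 75)
The requested component of w2 is 3.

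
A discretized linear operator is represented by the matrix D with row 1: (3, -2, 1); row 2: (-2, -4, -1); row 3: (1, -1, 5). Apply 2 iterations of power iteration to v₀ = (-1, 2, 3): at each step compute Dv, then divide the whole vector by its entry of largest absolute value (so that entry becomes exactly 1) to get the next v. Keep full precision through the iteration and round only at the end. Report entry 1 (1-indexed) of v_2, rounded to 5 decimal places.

0.27692

Dv0 = (-4.000000, -9.000000, 12.000000); divide by 12.000000 → v1 = (-0.333333, -0.750000, 1.000000)
Dv1 = (1.500000, 2.666667, 5.416667); divide by 5.416667 → v2 = (0.276923, 0.492308, 1.000000)
Requested entry of v2: 18/65 = 0.27692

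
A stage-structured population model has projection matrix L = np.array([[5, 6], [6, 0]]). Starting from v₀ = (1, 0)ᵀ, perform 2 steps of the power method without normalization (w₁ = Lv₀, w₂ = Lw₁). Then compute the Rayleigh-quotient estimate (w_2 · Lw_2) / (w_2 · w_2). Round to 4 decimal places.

8.7784

w1 = Lv₀ = (5, 6)
w2 = Lw1 = (61, 30)
Lw2 = (485, 366)
w2·Lw2 = 61·485 + 30·366 = 40565; w2·w2 = 61·61 + 30·30 = 4621
λ ≈ 40565/4621 = 8.7784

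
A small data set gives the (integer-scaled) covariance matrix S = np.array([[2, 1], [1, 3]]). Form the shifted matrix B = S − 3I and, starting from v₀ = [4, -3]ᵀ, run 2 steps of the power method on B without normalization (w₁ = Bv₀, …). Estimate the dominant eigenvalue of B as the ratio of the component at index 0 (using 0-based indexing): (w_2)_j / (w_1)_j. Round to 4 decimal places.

μ ≈ -1.5714

B = S − 3I has rows (-1, 1); (1, 0)
w1 = Bv₀ = ((-1)·4 + 1·(-3); 1·4 + 0·(-3)) = (-7, 4)
w2 = Bw1 = ((-1)·(-7) + 1·4; 1·(-7) + 0·4) = (11, -7)
Ratio: 11/-7 = -1.5714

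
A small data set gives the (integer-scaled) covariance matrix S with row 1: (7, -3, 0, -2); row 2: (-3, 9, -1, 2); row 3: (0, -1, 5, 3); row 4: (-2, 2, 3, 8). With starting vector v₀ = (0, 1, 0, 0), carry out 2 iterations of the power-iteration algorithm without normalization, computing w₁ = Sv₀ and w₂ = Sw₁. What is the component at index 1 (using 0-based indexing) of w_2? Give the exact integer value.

w1 = Sv₀ = (-3, 9, -1, 2)
w2 = Sw1 = (-52, 95, -8, 37)
The requested component of w2 is 95.

95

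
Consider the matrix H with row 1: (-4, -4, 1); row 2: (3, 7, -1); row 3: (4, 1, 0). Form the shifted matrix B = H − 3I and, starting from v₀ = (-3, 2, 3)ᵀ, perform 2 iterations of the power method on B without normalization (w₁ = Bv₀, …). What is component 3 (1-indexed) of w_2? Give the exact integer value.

117

B = H − 3I has rows (-7, -4, 1); (3, 4, -1); (4, 1, -3)
w1 = Bv₀ = ((-7)·(-3) + (-4)·2 + 1·3; 3·(-3) + 4·2 + (-1)·3; 4·(-3) + 1·2 + (-3)·3) = (16, -4, -19)
w2 = Bw1 = ((-7)·16 + (-4)·(-4) + 1·(-19); 3·16 + 4·(-4) + (-1)·(-19); 4·16 + 1·(-4) + (-3)·(-19)) = (-115, 51, 117)
Requested component of w2: 117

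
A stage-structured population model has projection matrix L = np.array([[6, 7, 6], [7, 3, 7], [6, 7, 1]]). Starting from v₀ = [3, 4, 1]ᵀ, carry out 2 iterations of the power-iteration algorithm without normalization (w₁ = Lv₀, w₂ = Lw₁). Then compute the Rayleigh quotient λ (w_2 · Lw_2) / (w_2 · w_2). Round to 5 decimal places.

w1 = Lv₀ = (6·3 + 7·4 + 6·1; 7·3 + 3·4 + 7·1; 6·3 + 7·4 + 1·1) = (52, 40, 47)
w2 = Lw1 = (6·52 + 7·40 + 6·47; 7·52 + 3·40 + 7·47; 6·52 + 7·40 + 1·47) = (874, 813, 639)
Lw2 = (14769, 13030, 11574)
w2·Lw2 = 874·14769 + 813·13030 + 639·11574 = 30897282; w2·w2 = 874·874 + 813·813 + 639·639 = 1833166
λ ≈ 30897282/1833166 = 16.85460

16.85460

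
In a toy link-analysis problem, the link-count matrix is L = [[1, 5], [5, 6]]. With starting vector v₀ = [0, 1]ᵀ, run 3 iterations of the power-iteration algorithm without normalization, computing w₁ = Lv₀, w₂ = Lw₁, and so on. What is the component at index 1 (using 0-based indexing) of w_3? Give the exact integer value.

541

w1 = Lv₀ = (5, 6)
w2 = Lw1 = (35, 61)
w3 = Lw2 = (340, 541)
The requested component of w3 is 541.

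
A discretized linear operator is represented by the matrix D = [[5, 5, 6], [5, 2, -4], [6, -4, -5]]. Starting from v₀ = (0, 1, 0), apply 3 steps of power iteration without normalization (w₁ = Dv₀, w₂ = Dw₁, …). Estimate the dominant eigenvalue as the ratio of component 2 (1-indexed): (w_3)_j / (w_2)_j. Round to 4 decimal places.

w1 = Dv₀ = (5·0 + 5·1 + 6·0; 5·0 + 2·1 + (-4)·0; 6·0 + (-4)·1 + (-5)·0) = (5, 2, -4)
w2 = Dw1 = (5·5 + 5·2 + 6·(-4); 5·5 + 2·2 + (-4)·(-4); 6·5 + (-4)·2 + (-5)·(-4)) = (11, 45, 42)
w3 = Dw2 = (532, -23, -324)
Ratio at component: -23 / 45 = -0.5111

-0.5111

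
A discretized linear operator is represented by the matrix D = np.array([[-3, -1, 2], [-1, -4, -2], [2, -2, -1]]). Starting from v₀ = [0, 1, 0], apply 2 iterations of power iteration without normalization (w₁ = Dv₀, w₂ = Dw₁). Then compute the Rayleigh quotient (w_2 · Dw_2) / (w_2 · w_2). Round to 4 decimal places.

-4.9747

w1 = Dv₀ = (-1, -4, -2)
w2 = Dw1 = (3, 21, 8)
Dw2 = (-14, -103, -44)
w2·Dw2 = 3·(-14) + 21·(-103) + 8·(-44) = -2557; w2·w2 = 3·3 + 21·21 + 8·8 = 514
λ ≈ -2557/514 = -4.9747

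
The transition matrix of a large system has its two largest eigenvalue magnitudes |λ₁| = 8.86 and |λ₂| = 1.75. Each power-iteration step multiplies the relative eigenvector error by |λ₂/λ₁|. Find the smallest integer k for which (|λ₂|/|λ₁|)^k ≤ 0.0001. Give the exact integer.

6

|λ₂/λ₁| = 1.75/8.86 = 0.19752
Need k ≥ ln(0.0001) / ln(0.19752) = -9.2103 / -1.6219 ≈ 5.679
Smallest integer k satisfying the bound: 6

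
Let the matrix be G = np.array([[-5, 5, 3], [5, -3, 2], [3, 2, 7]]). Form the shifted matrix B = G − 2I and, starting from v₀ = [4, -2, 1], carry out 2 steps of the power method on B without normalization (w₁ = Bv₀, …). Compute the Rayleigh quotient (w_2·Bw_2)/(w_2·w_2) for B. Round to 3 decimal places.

-10.888

B = G − 2I has rows (-7, 5, 3); (5, -5, 2); (3, 2, 5)
w1 = Bv₀ = ((-7)·4 + 5·(-2) + 3·1; 5·4 + (-5)·(-2) + 2·1; 3·4 + 2·(-2) + 5·1) = (-35, 32, 13)
w2 = Bw1 = ((-7)·(-35) + 5·32 + 3·13; 5·(-35) + (-5)·32 + 2·13; 3·(-35) + 2·32 + 5·13) = (444, -309, 24)
Bw2 = (-4581, 3813, 834)
w2·Bw2 = -3192165; w2·w2 = 293193; μ ≈ -3192165/293193 = -10.888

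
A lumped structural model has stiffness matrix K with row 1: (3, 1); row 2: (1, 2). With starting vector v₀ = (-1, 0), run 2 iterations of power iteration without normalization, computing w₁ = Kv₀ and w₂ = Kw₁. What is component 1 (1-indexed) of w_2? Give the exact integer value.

w1 = Kv₀ = (3·(-1) + 1·0; 1·(-1) + 2·0) = (-3, -1)
w2 = Kw1 = (3·(-3) + 1·(-1); 1·(-3) + 2·(-1)) = (-10, -5)
The requested component of w2 is -10.

-10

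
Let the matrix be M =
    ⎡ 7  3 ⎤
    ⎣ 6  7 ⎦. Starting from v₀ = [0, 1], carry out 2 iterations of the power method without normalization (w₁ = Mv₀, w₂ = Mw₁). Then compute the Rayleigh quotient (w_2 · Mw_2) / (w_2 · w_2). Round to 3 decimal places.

λ ≈ 11.050

w1 = Mv₀ = (7·0 + 3·1; 6·0 + 7·1) = (3, 7)
w2 = Mw1 = (7·3 + 3·7; 6·3 + 7·7) = (42, 67)
Mw2 = (495, 721)
w2·Mw2 = 42·495 + 67·721 = 69097; w2·w2 = 42·42 + 67·67 = 6253
λ ≈ 69097/6253 = 11.050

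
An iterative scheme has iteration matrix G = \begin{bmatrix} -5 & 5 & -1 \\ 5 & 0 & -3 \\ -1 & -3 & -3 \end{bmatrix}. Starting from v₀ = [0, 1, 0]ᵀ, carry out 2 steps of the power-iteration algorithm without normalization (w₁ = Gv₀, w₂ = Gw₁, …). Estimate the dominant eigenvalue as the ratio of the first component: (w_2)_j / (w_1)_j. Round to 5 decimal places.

w1 = Gv₀ = (5, 0, -3)
w2 = Gw1 = (-22, 34, 4)
Ratio at component: -22 / 5 = -4.40000

λ ≈ -4.40000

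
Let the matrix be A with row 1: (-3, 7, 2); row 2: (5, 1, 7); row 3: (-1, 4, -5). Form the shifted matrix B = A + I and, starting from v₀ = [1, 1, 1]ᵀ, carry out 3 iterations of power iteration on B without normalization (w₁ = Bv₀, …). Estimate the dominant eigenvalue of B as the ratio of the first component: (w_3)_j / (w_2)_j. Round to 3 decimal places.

B = A + I has rows (-2, 7, 2); (5, 2, 7); (-1, 4, -4)
w1 = Bv₀ = ((-2)·1 + 7·1 + 2·1; 5·1 + 2·1 + 7·1; (-1)·1 + 4·1 + (-4)·1) = (7, 14, -1)
w2 = Bw1 = ((-2)·7 + 7·14 + 2·(-1); 5·7 + 2·14 + 7·(-1); (-1)·7 + 4·14 + (-4)·(-1)) = (82, 56, 53)
w3 = Bw2 = (334, 893, -70)
Ratio: 334/82 = 4.073

μ ≈ 4.073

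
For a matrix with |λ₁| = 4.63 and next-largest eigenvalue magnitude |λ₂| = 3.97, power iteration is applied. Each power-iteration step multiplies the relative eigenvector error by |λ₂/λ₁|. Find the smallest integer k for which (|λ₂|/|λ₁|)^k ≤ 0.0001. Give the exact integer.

60

|λ₂/λ₁| = 3.97/4.63 = 0.85745
Need k ≥ ln(0.0001) / ln(0.85745) = -9.2103 / -0.1538 ≈ 59.889
Smallest integer k satisfying the bound: 60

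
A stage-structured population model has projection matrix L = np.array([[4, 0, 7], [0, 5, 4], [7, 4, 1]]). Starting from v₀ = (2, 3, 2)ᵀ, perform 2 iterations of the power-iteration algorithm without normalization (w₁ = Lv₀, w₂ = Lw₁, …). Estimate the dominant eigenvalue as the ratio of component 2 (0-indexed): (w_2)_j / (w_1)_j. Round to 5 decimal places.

λ ≈ 9.78571

w1 = Lv₀ = (22, 23, 28)
w2 = Lw1 = (284, 227, 274)
Ratio at component: 274 / 28 = 9.78571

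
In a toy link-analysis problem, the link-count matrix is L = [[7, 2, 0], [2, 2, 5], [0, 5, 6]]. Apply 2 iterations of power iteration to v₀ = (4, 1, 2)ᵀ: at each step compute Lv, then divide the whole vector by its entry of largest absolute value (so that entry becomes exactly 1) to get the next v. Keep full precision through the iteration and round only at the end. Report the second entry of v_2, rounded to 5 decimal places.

0.74000

Lv0 = (30.000000, 20.000000, 17.000000); divide by 30.000000 → v1 = (1.000000, 0.666667, 0.566667)
Lv1 = (8.333333, 6.166667, 6.733333); divide by 8.333333 → v2 = (1.000000, 0.740000, 0.808000)
Requested entry of v2: 185/250 = 0.74000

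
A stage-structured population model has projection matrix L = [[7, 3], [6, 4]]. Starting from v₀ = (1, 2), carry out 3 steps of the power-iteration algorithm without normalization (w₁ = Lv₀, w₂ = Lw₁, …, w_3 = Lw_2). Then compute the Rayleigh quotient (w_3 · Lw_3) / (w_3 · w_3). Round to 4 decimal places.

λ ≈ 9.9989

w1 = Lv₀ = (7·1 + 3·2; 6·1 + 4·2) = (13, 14)
w2 = Lw1 = (7·13 + 3·14; 6·13 + 4·14) = (133, 134)
w3 = Lw2 = (1333, 1334)
Lw3 = (13333, 13334)
w3·Lw3 = 1333·13333 + 1334·13334 = 35560445; w3·w3 = 1333·1333 + 1334·1334 = 3556445
λ ≈ 35560445/3556445 = 9.9989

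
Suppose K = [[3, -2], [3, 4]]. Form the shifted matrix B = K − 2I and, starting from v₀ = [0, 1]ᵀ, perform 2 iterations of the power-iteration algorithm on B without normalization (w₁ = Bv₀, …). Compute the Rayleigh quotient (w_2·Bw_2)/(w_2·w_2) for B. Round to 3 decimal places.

1.400

B = K − 2I has rows (1, -2); (3, 2)
w1 = Bv₀ = (-2, 2)
w2 = Bw1 = (-6, -2)
Bw2 = (-2, -22)
w2·Bw2 = 56; w2·w2 = 40; μ ≈ 56/40 = 1.400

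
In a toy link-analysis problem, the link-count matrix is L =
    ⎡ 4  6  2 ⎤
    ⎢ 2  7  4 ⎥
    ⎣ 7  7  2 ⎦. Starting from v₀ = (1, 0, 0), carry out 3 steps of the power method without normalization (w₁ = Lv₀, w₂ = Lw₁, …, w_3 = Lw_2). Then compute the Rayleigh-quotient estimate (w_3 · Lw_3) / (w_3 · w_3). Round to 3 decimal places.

w1 = Lv₀ = (4·1 + 6·0 + 2·0; 2·1 + 7·0 + 4·0; 7·1 + 7·0 + 2·0) = (4, 2, 7)
w2 = Lw1 = (4·4 + 6·2 + 2·7; 2·4 + 7·2 + 4·7; 7·4 + 7·2 + 2·7) = (42, 50, 56)
w3 = Lw2 = (580, 658, 756)
Lw3 = (7780, 8790, 10178)
w3·Lw3 = 580·7780 + 658·8790 + 756·10178 = 17990788; w3·w3 = 580·580 + 658·658 + 756·756 = 1340900
λ ≈ 17990788/1340900 = 13.417

λ ≈ 13.417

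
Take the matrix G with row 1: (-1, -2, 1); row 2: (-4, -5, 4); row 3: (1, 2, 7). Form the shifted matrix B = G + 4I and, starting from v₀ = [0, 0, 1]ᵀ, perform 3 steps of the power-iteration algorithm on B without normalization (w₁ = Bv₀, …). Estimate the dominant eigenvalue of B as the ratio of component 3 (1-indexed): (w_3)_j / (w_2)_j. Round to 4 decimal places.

B = G + 4I has rows (3, -2, 1); (-4, -1, 4); (1, 2, 11)
w1 = Bv₀ = (1, 4, 11)
w2 = Bw1 = (6, 36, 130)
w3 = Bw2 = (76, 460, 1508)
Ratio: 1508/130 = 11.6000

μ ≈ 11.6000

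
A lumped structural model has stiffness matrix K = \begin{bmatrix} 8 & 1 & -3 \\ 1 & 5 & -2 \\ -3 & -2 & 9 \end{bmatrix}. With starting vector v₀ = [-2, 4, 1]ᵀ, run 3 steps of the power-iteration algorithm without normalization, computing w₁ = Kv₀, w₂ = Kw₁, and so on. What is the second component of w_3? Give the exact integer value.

w1 = Kv₀ = (-15, 16, 7)
w2 = Kw1 = (-125, 51, 76)
w3 = Kw2 = (-1177, -22, 957)
The requested component of w3 is -22.

-22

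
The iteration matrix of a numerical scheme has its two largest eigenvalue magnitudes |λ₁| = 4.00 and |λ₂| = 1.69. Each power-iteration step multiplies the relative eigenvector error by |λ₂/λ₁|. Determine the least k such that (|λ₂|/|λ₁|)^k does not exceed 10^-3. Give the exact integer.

|λ₂/λ₁| = 1.69/4.00 = 0.42250
Need k ≥ ln(10^-3) / ln(0.42250) = -6.9078 / -0.8616 ≈ 8.018
Smallest integer k satisfying the bound: 9

9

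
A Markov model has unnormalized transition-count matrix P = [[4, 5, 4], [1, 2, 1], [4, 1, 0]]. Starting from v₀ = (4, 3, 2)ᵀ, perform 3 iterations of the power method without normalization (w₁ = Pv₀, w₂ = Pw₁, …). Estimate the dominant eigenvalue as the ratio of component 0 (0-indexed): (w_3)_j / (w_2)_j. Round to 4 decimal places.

7.7055

w1 = Pv₀ = (4·4 + 5·3 + 4·2; 1·4 + 2·3 + 1·2; 4·4 + 1·3 + 0·2) = (39, 12, 19)
w2 = Pw1 = (4·39 + 5·12 + 4·19; 1·39 + 2·12 + 1·19; 4·39 + 1·12 + 0·19) = (292, 82, 168)
w3 = Pw2 = (2250, 624, 1250)
Ratio at component: 2250 / 292 = 7.7055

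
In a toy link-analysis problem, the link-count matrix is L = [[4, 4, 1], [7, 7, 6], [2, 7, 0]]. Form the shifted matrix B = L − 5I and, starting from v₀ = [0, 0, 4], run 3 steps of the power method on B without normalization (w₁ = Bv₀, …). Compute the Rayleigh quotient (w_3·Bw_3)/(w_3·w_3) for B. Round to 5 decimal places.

μ ≈ -6.65101

B = L − 5I has rows (-1, 4, 1); (7, 2, 6); (2, 7, -5)
w1 = Bv₀ = ((-1)·0 + 4·0 + 1·4; 7·0 + 2·0 + 6·4; 2·0 + 7·0 + (-5)·4) = (4, 24, -20)
w2 = Bw1 = ((-1)·4 + 4·24 + 1·(-20); 7·4 + 2·24 + 6·(-20); 2·4 + 7·24 + (-5)·(-20)) = (72, -44, 276)
w3 = Bw2 = (28, 2072, -1544)
Bw3 = (6716, -4924, 22280)
w3·Bw3 = -44414800; w3·w3 = 6677904; μ ≈ -44414800/6677904 = -6.65101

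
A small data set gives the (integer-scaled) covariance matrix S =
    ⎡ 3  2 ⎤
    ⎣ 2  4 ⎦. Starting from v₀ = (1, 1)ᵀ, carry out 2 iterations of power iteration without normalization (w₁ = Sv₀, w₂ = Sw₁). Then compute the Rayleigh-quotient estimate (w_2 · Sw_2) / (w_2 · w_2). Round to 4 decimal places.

λ ≈ 5.5613

w1 = Sv₀ = (3·1 + 2·1; 2·1 + 4·1) = (5, 6)
w2 = Sw1 = (3·5 + 2·6; 2·5 + 4·6) = (27, 34)
Sw2 = (149, 190)
w2·Sw2 = 27·149 + 34·190 = 10483; w2·w2 = 27·27 + 34·34 = 1885
λ ≈ 10483/1885 = 5.5613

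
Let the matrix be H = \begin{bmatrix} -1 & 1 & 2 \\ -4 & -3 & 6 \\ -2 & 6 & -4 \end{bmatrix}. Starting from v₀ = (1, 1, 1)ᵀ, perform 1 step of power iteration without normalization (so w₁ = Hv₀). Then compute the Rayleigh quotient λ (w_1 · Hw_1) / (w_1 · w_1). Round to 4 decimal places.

w1 = Hv₀ = ((-1)·1 + 1·1 + 2·1; (-4)·1 + (-3)·1 + 6·1; (-2)·1 + 6·1 + (-4)·1) = (2, -1, 0)
Hw1 = (-3, -5, -10)
w1·Hw1 = 2·(-3) + (-1)·(-5) + 0·(-10) = -1; w1·w1 = 2·2 + (-1)·(-1) + 0·0 = 5
λ ≈ -1/5 = -0.2000

-0.2000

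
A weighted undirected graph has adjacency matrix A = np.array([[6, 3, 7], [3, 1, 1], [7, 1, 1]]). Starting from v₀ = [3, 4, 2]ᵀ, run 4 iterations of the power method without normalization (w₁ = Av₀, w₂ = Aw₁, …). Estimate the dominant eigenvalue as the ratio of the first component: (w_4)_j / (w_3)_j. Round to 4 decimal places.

w1 = Av₀ = (6·3 + 3·4 + 7·2; 3·3 + 1·4 + 1·2; 7·3 + 1·4 + 1·2) = (44, 15, 27)
w2 = Aw1 = (6·44 + 3·15 + 7·27; 3·44 + 1·15 + 1·27; 7·44 + 1·15 + 1·27) = (498, 174, 350)
w3 = Aw2 = (5960, 2018, 4010)
w4 = Aw3 = (69884, 23908, 47748)
Ratio at component: 69884 / 5960 = 11.7255

11.7255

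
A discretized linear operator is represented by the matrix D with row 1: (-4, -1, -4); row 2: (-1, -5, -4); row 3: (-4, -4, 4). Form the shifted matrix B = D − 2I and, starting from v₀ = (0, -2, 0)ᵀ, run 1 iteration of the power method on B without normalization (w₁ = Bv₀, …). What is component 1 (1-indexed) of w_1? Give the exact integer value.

2

B = D − 2I has rows (-6, -1, -4); (-1, -7, -4); (-4, -4, 2)
w1 = Bv₀ = (2, 14, 8)
Requested component of w1: 2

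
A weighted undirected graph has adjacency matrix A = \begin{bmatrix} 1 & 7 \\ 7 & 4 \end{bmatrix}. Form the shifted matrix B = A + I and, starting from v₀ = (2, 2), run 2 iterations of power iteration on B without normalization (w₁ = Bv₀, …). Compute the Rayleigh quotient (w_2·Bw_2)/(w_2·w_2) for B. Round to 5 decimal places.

B = A + I has rows (2, 7); (7, 5)
w1 = Bv₀ = (18, 24)
w2 = Bw1 = (204, 246)
Bw2 = (2130, 2658)
w2·Bw2 = 1088388; w2·w2 = 102132; μ ≈ 1088388/102132 = 10.65668

μ ≈ 10.65668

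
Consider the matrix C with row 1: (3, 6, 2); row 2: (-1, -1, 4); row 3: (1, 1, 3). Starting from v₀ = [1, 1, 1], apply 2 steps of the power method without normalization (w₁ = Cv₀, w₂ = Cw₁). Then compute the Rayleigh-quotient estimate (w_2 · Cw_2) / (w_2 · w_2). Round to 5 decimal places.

λ ≈ 4.89969

w1 = Cv₀ = (3·1 + 6·1 + 2·1; (-1)·1 + (-1)·1 + 4·1; 1·1 + 1·1 + 3·1) = (11, 2, 5)
w2 = Cw1 = (3·11 + 6·2 + 2·5; (-1)·11 + (-1)·2 + 4·5; 1·11 + 1·2 + 3·5) = (55, 7, 28)
Cw2 = (263, 50, 146)
w2·Cw2 = 55·263 + 7·50 + 28·146 = 18903; w2·w2 = 55·55 + 7·7 + 28·28 = 3858
λ ≈ 18903/3858 = 4.89969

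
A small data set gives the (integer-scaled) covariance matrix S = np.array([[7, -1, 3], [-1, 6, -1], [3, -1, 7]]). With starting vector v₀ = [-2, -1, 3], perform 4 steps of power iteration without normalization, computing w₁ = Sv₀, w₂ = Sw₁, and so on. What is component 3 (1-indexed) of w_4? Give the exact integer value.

8338

w1 = Sv₀ = (-4, -7, 16)
w2 = Sw1 = (27, -54, 107)
w3 = Sw2 = (564, -458, 884)
w4 = Sw3 = (7058, -4196, 8338)
The requested component of w4 is 8338.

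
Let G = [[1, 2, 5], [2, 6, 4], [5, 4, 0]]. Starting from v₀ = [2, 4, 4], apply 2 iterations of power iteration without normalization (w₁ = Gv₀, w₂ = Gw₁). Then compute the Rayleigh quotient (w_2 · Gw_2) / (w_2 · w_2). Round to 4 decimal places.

w1 = Gv₀ = (1·2 + 2·4 + 5·4; 2·2 + 6·4 + 4·4; 5·2 + 4·4 + 0·4) = (30, 44, 26)
w2 = Gw1 = (1·30 + 2·44 + 5·26; 2·30 + 6·44 + 4·26; 5·30 + 4·44 + 0·26) = (248, 428, 326)
Gw2 = (2734, 4368, 2952)
w2·Gw2 = 248·2734 + 428·4368 + 326·2952 = 3509888; w2·w2 = 248·248 + 428·428 + 326·326 = 350964
λ ≈ 3509888/350964 = 10.0007

λ ≈ 10.0007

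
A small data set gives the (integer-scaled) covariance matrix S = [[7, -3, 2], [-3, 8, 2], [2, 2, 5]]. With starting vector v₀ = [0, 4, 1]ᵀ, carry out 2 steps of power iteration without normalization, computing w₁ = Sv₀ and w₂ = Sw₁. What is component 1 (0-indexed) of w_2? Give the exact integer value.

w1 = Sv₀ = (7·0 + (-3)·4 + 2·1; (-3)·0 + 8·4 + 2·1; 2·0 + 2·4 + 5·1) = (-10, 34, 13)
w2 = Sw1 = (7·(-10) + (-3)·34 + 2·13; (-3)·(-10) + 8·34 + 2·13; 2·(-10) + 2·34 + 5·13) = (-146, 328, 113)
The requested component of w2 is 328.

328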